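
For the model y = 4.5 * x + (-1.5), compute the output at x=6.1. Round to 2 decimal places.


y = 4.5 * 6.1 + (-1.5)
= 27.45 + (-1.5)
= 25.95

25.95


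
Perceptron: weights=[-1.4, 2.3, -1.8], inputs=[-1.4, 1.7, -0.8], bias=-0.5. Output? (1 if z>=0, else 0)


z = w . x + b
= -1.4*-1.4 + 2.3*1.7 + -1.8*-0.8 + -0.5
= 1.96 + 3.91 + 1.44 + -0.5
= 7.31 + -0.5
= 6.81
Since z = 6.81 >= 0, output = 1

1


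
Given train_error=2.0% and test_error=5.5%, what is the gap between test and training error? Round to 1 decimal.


Generalization gap = test_error - train_error
= 5.5 - 2.0
= 3.5%
A moderate gap.

3.5


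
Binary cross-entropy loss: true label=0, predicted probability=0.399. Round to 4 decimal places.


For y=0: Loss = -log(1-p)
= -log(1 - 0.399)
= -log(0.601)
= -(-0.5092)
= 0.5092

0.5092


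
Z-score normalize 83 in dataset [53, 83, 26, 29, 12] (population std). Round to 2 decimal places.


Mean = (53 + 83 + 26 + 29 + 12) / 5 = 40.6
Variance = sum((x_i - mean)^2) / n = 623.44
Std = sqrt(623.44) = 24.9688
Z = (x - mean) / std
= (83 - 40.6) / 24.9688
= 42.4 / 24.9688
= 1.70

1.70


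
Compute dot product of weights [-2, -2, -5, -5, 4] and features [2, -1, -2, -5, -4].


Element-wise products:
-2 * 2 = -4
-2 * -1 = 2
-5 * -2 = 10
-5 * -5 = 25
4 * -4 = -16
Sum = -4 + 2 + 10 + 25 + -16
= 17

17


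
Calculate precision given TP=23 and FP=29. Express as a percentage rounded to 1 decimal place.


Precision = TP / (TP + FP) * 100
= 23 / (23 + 29)
= 23 / 52
= 0.4423
= 44.2%

44.2


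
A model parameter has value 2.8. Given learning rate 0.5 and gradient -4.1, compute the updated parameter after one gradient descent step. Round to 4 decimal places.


w_new = w_old - lr * gradient
= 2.8 - 0.5 * -4.1
= 2.8 - (-2.05)
= 4.8500

4.8500


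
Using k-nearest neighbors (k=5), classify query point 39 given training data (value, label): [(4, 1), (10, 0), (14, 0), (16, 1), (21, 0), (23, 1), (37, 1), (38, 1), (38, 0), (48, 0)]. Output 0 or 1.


Distances from query 39:
Point 38 (class 0): distance = 1
Point 38 (class 1): distance = 1
Point 37 (class 1): distance = 2
Point 48 (class 0): distance = 9
Point 23 (class 1): distance = 16
K=5 nearest neighbors: classes = [0, 1, 1, 0, 1]
Votes for class 1: 3 / 5
Majority vote => class 1

1


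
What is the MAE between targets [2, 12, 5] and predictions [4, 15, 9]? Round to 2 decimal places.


Absolute errors: [2, 3, 4]
Sum of absolute errors = 9
MAE = 9 / 3 = 3.00

3.00


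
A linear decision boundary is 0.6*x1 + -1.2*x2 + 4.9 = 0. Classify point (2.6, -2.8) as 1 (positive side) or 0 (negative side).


Compute 0.6 * 2.6 + -1.2 * -2.8 + 4.9
= 1.56 + 3.36 + 4.9
= 9.82
Since 9.82 >= 0, the point is on the positive side.

1


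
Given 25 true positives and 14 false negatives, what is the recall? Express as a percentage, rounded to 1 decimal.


Recall = TP / (TP + FN) * 100
= 25 / (25 + 14)
= 25 / 39
= 0.641
= 64.1%

64.1


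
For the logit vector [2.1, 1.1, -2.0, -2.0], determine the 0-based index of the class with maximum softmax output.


Softmax is a monotonic transformation, so it preserves the argmax.
We need to find the index of the maximum logit.
Index 0: 2.1
Index 1: 1.1
Index 2: -2.0
Index 3: -2.0
Maximum logit = 2.1 at index 0

0


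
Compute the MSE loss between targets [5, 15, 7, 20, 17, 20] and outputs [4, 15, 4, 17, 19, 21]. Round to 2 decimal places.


Differences: [1, 0, 3, 3, -2, -1]
Squared errors: [1, 0, 9, 9, 4, 1]
Sum of squared errors = 24
MSE = 24 / 6 = 4.00

4.00


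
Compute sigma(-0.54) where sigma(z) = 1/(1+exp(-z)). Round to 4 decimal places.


sigmoid(z) = 1 / (1 + exp(-z))
exp(-(-0.54)) = exp(0.54) = 1.716
1 + 1.716 = 2.716
1 / 2.716 = 0.3682

0.3682


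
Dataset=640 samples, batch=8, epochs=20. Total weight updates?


Iterations per epoch = 640 / 8 = 80
Total updates = iterations_per_epoch * epochs
= 80 * 20
= 1600

1600


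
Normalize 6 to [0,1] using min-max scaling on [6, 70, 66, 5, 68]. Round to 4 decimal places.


Min = 5, Max = 70
Range = 70 - 5 = 65
Scaled = (x - min) / (max - min)
= (6 - 5) / 65
= 1 / 65
= 0.0154

0.0154


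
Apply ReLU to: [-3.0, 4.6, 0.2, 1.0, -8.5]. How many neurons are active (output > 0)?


ReLU(x) = max(0, x) for each element:
ReLU(-3.0) = 0
ReLU(4.6) = 4.6
ReLU(0.2) = 0.2
ReLU(1.0) = 1.0
ReLU(-8.5) = 0
Active neurons (>0): 3

3


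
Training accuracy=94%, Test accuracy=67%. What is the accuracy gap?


Gap = train_accuracy - test_accuracy
= 94 - 67
= 27%
This large gap strongly indicates overfitting.

27


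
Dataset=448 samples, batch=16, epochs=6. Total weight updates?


Iterations per epoch = 448 / 16 = 28
Total updates = iterations_per_epoch * epochs
= 28 * 6
= 168

168


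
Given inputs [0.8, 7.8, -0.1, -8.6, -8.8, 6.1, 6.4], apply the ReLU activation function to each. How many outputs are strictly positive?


ReLU(x) = max(0, x) for each element:
ReLU(0.8) = 0.8
ReLU(7.8) = 7.8
ReLU(-0.1) = 0
ReLU(-8.6) = 0
ReLU(-8.8) = 0
ReLU(6.1) = 6.1
ReLU(6.4) = 6.4
Active neurons (>0): 4

4


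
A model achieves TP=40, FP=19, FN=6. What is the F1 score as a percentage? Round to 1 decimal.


Precision = TP / (TP + FP) = 40 / 59 = 0.678
Recall = TP / (TP + FN) = 40 / 46 = 0.8696
F1 = 2 * P * R / (P + R)
= 2 * 0.678 * 0.8696 / (0.678 + 0.8696)
= 1.1791 / 1.5475
= 0.7619
As percentage: 76.2%

76.2


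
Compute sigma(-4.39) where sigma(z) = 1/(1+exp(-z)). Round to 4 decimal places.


sigmoid(z) = 1 / (1 + exp(-z))
exp(-(-4.39)) = exp(4.39) = 80.6404
1 + 80.6404 = 81.6404
1 / 81.6404 = 0.0122

0.0122


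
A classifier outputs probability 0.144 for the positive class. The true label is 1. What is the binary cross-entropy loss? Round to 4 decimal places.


For y=1: Loss = -log(p)
= -log(0.144)
= -(-1.9379)
= 1.9379

1.9379


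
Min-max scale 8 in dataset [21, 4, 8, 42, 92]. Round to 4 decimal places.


Min = 4, Max = 92
Range = 92 - 4 = 88
Scaled = (x - min) / (max - min)
= (8 - 4) / 88
= 4 / 88
= 0.0455

0.0455


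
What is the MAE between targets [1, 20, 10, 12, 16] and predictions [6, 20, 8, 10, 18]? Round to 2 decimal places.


Absolute errors: [5, 0, 2, 2, 2]
Sum of absolute errors = 11
MAE = 11 / 5 = 2.20

2.20


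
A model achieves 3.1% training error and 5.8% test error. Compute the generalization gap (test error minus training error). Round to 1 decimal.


Generalization gap = test_error - train_error
= 5.8 - 3.1
= 2.7%
A moderate gap.

2.7


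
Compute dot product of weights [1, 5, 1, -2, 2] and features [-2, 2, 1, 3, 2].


Element-wise products:
1 * -2 = -2
5 * 2 = 10
1 * 1 = 1
-2 * 3 = -6
2 * 2 = 4
Sum = -2 + 10 + 1 + -6 + 4
= 7

7


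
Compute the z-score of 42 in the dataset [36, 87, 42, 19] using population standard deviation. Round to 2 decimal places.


Mean = (36 + 87 + 42 + 19) / 4 = 46.0
Variance = sum((x_i - mean)^2) / n = 631.5
Std = sqrt(631.5) = 25.1297
Z = (x - mean) / std
= (42 - 46.0) / 25.1297
= -4.0 / 25.1297
= -0.16

-0.16


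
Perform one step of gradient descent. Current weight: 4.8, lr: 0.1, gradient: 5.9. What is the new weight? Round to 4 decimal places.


w_new = w_old - lr * gradient
= 4.8 - 0.1 * 5.9
= 4.8 - (0.59)
= 4.2100

4.2100


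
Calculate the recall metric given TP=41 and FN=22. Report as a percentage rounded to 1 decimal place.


Recall = TP / (TP + FN) * 100
= 41 / (41 + 22)
= 41 / 63
= 0.6508
= 65.1%

65.1


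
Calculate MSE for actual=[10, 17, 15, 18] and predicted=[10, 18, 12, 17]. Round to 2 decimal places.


Differences: [0, -1, 3, 1]
Squared errors: [0, 1, 9, 1]
Sum of squared errors = 11
MSE = 11 / 4 = 2.75

2.75


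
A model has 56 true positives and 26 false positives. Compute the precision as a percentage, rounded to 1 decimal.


Precision = TP / (TP + FP) * 100
= 56 / (56 + 26)
= 56 / 82
= 0.6829
= 68.3%

68.3


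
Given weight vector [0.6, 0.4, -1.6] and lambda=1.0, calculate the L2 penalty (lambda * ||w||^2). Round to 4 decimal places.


Squaring each weight:
0.6^2 = 0.36
0.4^2 = 0.16
(-1.6)^2 = 2.56
Sum of squares = 3.08
Penalty = 1.0 * 3.08 = 3.0800

3.0800


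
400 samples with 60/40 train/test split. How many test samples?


Train samples = 400 * 60% = 240
Test samples = 400 - 240
= 160

160


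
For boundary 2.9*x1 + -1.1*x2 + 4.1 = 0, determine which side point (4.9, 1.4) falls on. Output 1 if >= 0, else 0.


Compute 2.9 * 4.9 + -1.1 * 1.4 + 4.1
= 14.21 + -1.54 + 4.1
= 16.77
Since 16.77 >= 0, the point is on the positive side.

1


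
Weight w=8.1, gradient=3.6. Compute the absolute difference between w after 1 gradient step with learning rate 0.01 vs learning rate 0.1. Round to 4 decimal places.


With lr=0.01: w_new = 8.1 - 0.01 * 3.6 = 8.064
With lr=0.1: w_new = 8.1 - 0.1 * 3.6 = 7.74
Absolute difference = |8.064 - 7.74|
= 0.3240

0.3240


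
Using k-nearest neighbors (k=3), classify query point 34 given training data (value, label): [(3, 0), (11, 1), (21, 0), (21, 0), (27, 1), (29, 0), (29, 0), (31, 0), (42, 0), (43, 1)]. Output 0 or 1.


Distances from query 34:
Point 31 (class 0): distance = 3
Point 29 (class 0): distance = 5
Point 29 (class 0): distance = 5
K=3 nearest neighbors: classes = [0, 0, 0]
Votes for class 1: 0 / 3
Majority vote => class 0

0


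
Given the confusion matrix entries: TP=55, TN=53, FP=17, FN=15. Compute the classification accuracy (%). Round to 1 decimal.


Accuracy = (TP + TN) / (TP + TN + FP + FN) * 100
= (55 + 53) / (55 + 53 + 17 + 15)
= 108 / 140
= 0.7714
= 77.1%

77.1


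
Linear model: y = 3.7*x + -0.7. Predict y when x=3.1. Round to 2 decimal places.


y = 3.7 * 3.1 + (-0.7)
= 11.47 + (-0.7)
= 10.77

10.77


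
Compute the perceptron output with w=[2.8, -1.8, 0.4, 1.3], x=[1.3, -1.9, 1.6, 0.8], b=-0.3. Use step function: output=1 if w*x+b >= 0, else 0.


z = w . x + b
= 2.8*1.3 + -1.8*-1.9 + 0.4*1.6 + 1.3*0.8 + -0.3
= 3.64 + 3.42 + 0.64 + 1.04 + -0.3
= 8.74 + -0.3
= 8.44
Since z = 8.44 >= 0, output = 1

1


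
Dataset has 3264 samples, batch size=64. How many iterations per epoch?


Iterations per epoch = dataset_size / batch_size
= 3264 / 64
= 51

51


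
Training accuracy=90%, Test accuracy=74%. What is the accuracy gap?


Gap = train_accuracy - test_accuracy
= 90 - 74
= 16%
This gap suggests the model is overfitting.

16


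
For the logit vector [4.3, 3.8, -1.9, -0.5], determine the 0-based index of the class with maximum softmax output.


Softmax is a monotonic transformation, so it preserves the argmax.
We need to find the index of the maximum logit.
Index 0: 4.3
Index 1: 3.8
Index 2: -1.9
Index 3: -0.5
Maximum logit = 4.3 at index 0

0


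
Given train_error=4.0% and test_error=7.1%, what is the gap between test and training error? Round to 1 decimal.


Generalization gap = test_error - train_error
= 7.1 - 4.0
= 3.1%
A moderate gap.

3.1


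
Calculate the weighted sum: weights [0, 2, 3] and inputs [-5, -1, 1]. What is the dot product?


Element-wise products:
0 * -5 = 0
2 * -1 = -2
3 * 1 = 3
Sum = 0 + -2 + 3
= 1

1


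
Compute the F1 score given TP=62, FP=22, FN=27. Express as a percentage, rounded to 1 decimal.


Precision = TP / (TP + FP) = 62 / 84 = 0.7381
Recall = TP / (TP + FN) = 62 / 89 = 0.6966
F1 = 2 * P * R / (P + R)
= 2 * 0.7381 * 0.6966 / (0.7381 + 0.6966)
= 1.0284 / 1.4347
= 0.7168
As percentage: 71.7%

71.7


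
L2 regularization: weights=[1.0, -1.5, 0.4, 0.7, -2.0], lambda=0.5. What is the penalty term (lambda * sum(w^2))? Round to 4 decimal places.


Squaring each weight:
1.0^2 = 1.0
(-1.5)^2 = 2.25
0.4^2 = 0.16
0.7^2 = 0.49
(-2.0)^2 = 4.0
Sum of squares = 7.9
Penalty = 0.5 * 7.9 = 3.9500

3.9500


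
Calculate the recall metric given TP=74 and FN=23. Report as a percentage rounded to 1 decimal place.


Recall = TP / (TP + FN) * 100
= 74 / (74 + 23)
= 74 / 97
= 0.7629
= 76.3%

76.3


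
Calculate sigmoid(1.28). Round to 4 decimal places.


sigmoid(z) = 1 / (1 + exp(-z))
exp(-(1.28)) = exp(-1.28) = 0.278
1 + 0.278 = 1.278
1 / 1.278 = 0.7824

0.7824


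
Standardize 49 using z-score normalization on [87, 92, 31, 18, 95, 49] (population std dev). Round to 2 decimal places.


Mean = (87 + 92 + 31 + 18 + 95 + 49) / 6 = 62.0
Variance = sum((x_i - mean)^2) / n = 946.6667
Std = sqrt(946.6667) = 30.7679
Z = (x - mean) / std
= (49 - 62.0) / 30.7679
= -13.0 / 30.7679
= -0.42

-0.42


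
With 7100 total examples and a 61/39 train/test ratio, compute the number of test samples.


Train samples = 7100 * 61% = 4331
Test samples = 7100 - 4331
= 2769

2769


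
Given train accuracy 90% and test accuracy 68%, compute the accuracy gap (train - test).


Gap = train_accuracy - test_accuracy
= 90 - 68
= 22%
This large gap strongly indicates overfitting.

22


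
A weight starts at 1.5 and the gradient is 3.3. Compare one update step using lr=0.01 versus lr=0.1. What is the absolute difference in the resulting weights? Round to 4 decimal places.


With lr=0.01: w_new = 1.5 - 0.01 * 3.3 = 1.467
With lr=0.1: w_new = 1.5 - 0.1 * 3.3 = 1.17
Absolute difference = |1.467 - 1.17|
= 0.2970

0.2970


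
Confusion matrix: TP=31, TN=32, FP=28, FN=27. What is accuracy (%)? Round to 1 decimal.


Accuracy = (TP + TN) / (TP + TN + FP + FN) * 100
= (31 + 32) / (31 + 32 + 28 + 27)
= 63 / 118
= 0.5339
= 53.4%

53.4


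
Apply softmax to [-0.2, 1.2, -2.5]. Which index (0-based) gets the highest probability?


Softmax is a monotonic transformation, so it preserves the argmax.
We need to find the index of the maximum logit.
Index 0: -0.2
Index 1: 1.2
Index 2: -2.5
Maximum logit = 1.2 at index 1

1


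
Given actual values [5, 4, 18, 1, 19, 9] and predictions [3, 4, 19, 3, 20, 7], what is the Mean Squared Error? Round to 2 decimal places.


Differences: [2, 0, -1, -2, -1, 2]
Squared errors: [4, 0, 1, 4, 1, 4]
Sum of squared errors = 14
MSE = 14 / 6 = 2.33

2.33


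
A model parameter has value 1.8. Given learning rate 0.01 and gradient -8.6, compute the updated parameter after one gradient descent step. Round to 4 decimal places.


w_new = w_old - lr * gradient
= 1.8 - 0.01 * -8.6
= 1.8 - (-0.086)
= 1.8860

1.8860


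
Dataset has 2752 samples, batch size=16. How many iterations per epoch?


Iterations per epoch = dataset_size / batch_size
= 2752 / 16
= 172

172


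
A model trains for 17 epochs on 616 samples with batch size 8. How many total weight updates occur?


Iterations per epoch = 616 / 8 = 77
Total updates = iterations_per_epoch * epochs
= 77 * 17
= 1309

1309


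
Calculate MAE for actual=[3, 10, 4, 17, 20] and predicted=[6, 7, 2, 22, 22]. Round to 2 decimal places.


Absolute errors: [3, 3, 2, 5, 2]
Sum of absolute errors = 15
MAE = 15 / 5 = 3.00

3.00


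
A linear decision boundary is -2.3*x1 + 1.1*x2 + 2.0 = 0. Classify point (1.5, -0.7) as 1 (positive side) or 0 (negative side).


Compute -2.3 * 1.5 + 1.1 * -0.7 + 2.0
= -3.45 + -0.77 + 2.0
= -2.22
Since -2.22 < 0, the point is on the negative side.

0


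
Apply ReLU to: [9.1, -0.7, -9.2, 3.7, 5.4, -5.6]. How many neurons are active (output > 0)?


ReLU(x) = max(0, x) for each element:
ReLU(9.1) = 9.1
ReLU(-0.7) = 0
ReLU(-9.2) = 0
ReLU(3.7) = 3.7
ReLU(5.4) = 5.4
ReLU(-5.6) = 0
Active neurons (>0): 3

3


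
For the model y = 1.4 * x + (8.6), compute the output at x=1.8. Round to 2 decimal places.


y = 1.4 * 1.8 + (8.6)
= 2.52 + (8.6)
= 11.12

11.12


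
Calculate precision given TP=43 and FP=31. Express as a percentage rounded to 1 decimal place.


Precision = TP / (TP + FP) * 100
= 43 / (43 + 31)
= 43 / 74
= 0.5811
= 58.1%

58.1


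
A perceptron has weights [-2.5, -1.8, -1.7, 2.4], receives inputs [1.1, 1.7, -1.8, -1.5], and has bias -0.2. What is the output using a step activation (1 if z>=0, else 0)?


z = w . x + b
= -2.5*1.1 + -1.8*1.7 + -1.7*-1.8 + 2.4*-1.5 + -0.2
= -2.75 + -3.06 + 3.06 + -3.6 + -0.2
= -6.35 + -0.2
= -6.55
Since z = -6.55 < 0, output = 0

0


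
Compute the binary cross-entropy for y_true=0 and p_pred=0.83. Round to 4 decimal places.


For y=0: Loss = -log(1-p)
= -log(1 - 0.83)
= -log(0.17)
= -(-1.772)
= 1.7720

1.7720


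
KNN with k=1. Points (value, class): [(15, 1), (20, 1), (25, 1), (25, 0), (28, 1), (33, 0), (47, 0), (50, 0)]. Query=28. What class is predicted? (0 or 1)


Distances from query 28:
Point 28 (class 1): distance = 0
K=1 nearest neighbors: classes = [1]
Votes for class 1: 1 / 1
Majority vote => class 1

1


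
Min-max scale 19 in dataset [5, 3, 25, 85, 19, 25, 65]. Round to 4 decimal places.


Min = 3, Max = 85
Range = 85 - 3 = 82
Scaled = (x - min) / (max - min)
= (19 - 3) / 82
= 16 / 82
= 0.1951

0.1951


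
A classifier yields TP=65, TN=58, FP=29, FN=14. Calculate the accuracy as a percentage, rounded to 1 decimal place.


Accuracy = (TP + TN) / (TP + TN + FP + FN) * 100
= (65 + 58) / (65 + 58 + 29 + 14)
= 123 / 166
= 0.741
= 74.1%

74.1


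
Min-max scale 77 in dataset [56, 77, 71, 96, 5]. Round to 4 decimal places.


Min = 5, Max = 96
Range = 96 - 5 = 91
Scaled = (x - min) / (max - min)
= (77 - 5) / 91
= 72 / 91
= 0.7912

0.7912


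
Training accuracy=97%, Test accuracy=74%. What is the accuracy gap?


Gap = train_accuracy - test_accuracy
= 97 - 74
= 23%
This large gap strongly indicates overfitting.

23


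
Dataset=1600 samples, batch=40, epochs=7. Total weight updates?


Iterations per epoch = 1600 / 40 = 40
Total updates = iterations_per_epoch * epochs
= 40 * 7
= 280

280


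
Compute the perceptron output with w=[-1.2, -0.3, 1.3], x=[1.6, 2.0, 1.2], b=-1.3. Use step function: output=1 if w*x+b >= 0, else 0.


z = w . x + b
= -1.2*1.6 + -0.3*2.0 + 1.3*1.2 + -1.3
= -1.92 + -0.6 + 1.56 + -1.3
= -0.96 + -1.3
= -2.26
Since z = -2.26 < 0, output = 0

0


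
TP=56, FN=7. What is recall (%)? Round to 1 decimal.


Recall = TP / (TP + FN) * 100
= 56 / (56 + 7)
= 56 / 63
= 0.8889
= 88.9%

88.9


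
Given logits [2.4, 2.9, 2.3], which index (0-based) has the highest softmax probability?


Softmax is a monotonic transformation, so it preserves the argmax.
We need to find the index of the maximum logit.
Index 0: 2.4
Index 1: 2.9
Index 2: 2.3
Maximum logit = 2.9 at index 1

1


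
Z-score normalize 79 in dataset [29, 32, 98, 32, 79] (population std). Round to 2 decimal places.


Mean = (29 + 32 + 98 + 32 + 79) / 5 = 54.0
Variance = sum((x_i - mean)^2) / n = 830.8
Std = sqrt(830.8) = 28.8236
Z = (x - mean) / std
= (79 - 54.0) / 28.8236
= 25.0 / 28.8236
= 0.87

0.87


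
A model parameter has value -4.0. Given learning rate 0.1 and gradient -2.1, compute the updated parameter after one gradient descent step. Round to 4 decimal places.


w_new = w_old - lr * gradient
= -4.0 - 0.1 * -2.1
= -4.0 - (-0.21)
= -3.7900

-3.7900


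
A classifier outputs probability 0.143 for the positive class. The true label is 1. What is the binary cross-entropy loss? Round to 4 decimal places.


For y=1: Loss = -log(p)
= -log(0.143)
= -(-1.9449)
= 1.9449

1.9449


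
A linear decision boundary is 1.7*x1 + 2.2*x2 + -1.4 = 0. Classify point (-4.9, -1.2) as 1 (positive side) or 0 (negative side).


Compute 1.7 * -4.9 + 2.2 * -1.2 + -1.4
= -8.33 + -2.64 + -1.4
= -12.37
Since -12.37 < 0, the point is on the negative side.

0


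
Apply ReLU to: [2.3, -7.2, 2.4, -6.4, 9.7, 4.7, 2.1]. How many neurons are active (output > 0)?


ReLU(x) = max(0, x) for each element:
ReLU(2.3) = 2.3
ReLU(-7.2) = 0
ReLU(2.4) = 2.4
ReLU(-6.4) = 0
ReLU(9.7) = 9.7
ReLU(4.7) = 4.7
ReLU(2.1) = 2.1
Active neurons (>0): 5

5


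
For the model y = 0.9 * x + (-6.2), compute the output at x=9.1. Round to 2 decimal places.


y = 0.9 * 9.1 + (-6.2)
= 8.19 + (-6.2)
= 1.99

1.99


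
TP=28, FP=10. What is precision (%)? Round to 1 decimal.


Precision = TP / (TP + FP) * 100
= 28 / (28 + 10)
= 28 / 38
= 0.7368
= 73.7%

73.7


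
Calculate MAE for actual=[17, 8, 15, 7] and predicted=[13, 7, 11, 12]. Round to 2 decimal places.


Absolute errors: [4, 1, 4, 5]
Sum of absolute errors = 14
MAE = 14 / 4 = 3.50

3.50


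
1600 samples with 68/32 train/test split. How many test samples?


Train samples = 1600 * 68% = 1088
Test samples = 1600 - 1088
= 512

512


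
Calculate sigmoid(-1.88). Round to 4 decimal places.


sigmoid(z) = 1 / (1 + exp(-z))
exp(-(-1.88)) = exp(1.88) = 6.5535
1 + 6.5535 = 7.5535
1 / 7.5535 = 0.1324

0.1324


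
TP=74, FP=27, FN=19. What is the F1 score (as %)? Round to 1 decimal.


Precision = TP / (TP + FP) = 74 / 101 = 0.7327
Recall = TP / (TP + FN) = 74 / 93 = 0.7957
F1 = 2 * P * R / (P + R)
= 2 * 0.7327 * 0.7957 / (0.7327 + 0.7957)
= 1.166 / 1.5284
= 0.7629
As percentage: 76.3%

76.3


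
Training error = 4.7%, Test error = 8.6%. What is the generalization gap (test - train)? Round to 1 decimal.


Generalization gap = test_error - train_error
= 8.6 - 4.7
= 3.9%
A moderate gap.

3.9


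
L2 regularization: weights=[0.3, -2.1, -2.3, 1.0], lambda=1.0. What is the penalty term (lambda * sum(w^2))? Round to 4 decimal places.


Squaring each weight:
0.3^2 = 0.09
(-2.1)^2 = 4.41
(-2.3)^2 = 5.29
1.0^2 = 1.0
Sum of squares = 10.79
Penalty = 1.0 * 10.79 = 10.7900

10.7900


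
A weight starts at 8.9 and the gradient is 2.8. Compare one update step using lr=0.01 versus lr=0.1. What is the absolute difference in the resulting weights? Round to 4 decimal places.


With lr=0.01: w_new = 8.9 - 0.01 * 2.8 = 8.872
With lr=0.1: w_new = 8.9 - 0.1 * 2.8 = 8.62
Absolute difference = |8.872 - 8.62|
= 0.2520

0.2520


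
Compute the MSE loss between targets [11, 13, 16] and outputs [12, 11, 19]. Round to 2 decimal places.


Differences: [-1, 2, -3]
Squared errors: [1, 4, 9]
Sum of squared errors = 14
MSE = 14 / 3 = 4.67

4.67


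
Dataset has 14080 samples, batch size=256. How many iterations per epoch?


Iterations per epoch = dataset_size / batch_size
= 14080 / 256
= 55

55


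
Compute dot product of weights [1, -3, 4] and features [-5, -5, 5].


Element-wise products:
1 * -5 = -5
-3 * -5 = 15
4 * 5 = 20
Sum = -5 + 15 + 20
= 30

30


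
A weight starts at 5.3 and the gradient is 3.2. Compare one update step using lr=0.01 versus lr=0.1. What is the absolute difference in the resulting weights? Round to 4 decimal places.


With lr=0.01: w_new = 5.3 - 0.01 * 3.2 = 5.268
With lr=0.1: w_new = 5.3 - 0.1 * 3.2 = 4.98
Absolute difference = |5.268 - 4.98|
= 0.2880

0.2880


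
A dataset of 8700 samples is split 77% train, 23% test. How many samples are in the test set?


Train samples = 8700 * 77% = 6699
Test samples = 8700 - 6699
= 2001

2001


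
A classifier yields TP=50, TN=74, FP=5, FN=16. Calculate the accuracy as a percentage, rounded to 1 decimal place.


Accuracy = (TP + TN) / (TP + TN + FP + FN) * 100
= (50 + 74) / (50 + 74 + 5 + 16)
= 124 / 145
= 0.8552
= 85.5%

85.5


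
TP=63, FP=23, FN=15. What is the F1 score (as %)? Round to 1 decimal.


Precision = TP / (TP + FP) = 63 / 86 = 0.7326
Recall = TP / (TP + FN) = 63 / 78 = 0.8077
F1 = 2 * P * R / (P + R)
= 2 * 0.7326 * 0.8077 / (0.7326 + 0.8077)
= 1.1834 / 1.5403
= 0.7683
As percentage: 76.8%

76.8


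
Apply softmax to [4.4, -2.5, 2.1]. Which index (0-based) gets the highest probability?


Softmax is a monotonic transformation, so it preserves the argmax.
We need to find the index of the maximum logit.
Index 0: 4.4
Index 1: -2.5
Index 2: 2.1
Maximum logit = 4.4 at index 0

0


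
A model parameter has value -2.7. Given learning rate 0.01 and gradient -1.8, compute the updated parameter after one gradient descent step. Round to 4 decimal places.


w_new = w_old - lr * gradient
= -2.7 - 0.01 * -1.8
= -2.7 - (-0.018)
= -2.6820

-2.6820


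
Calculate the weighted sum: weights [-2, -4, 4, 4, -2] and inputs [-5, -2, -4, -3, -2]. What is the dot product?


Element-wise products:
-2 * -5 = 10
-4 * -2 = 8
4 * -4 = -16
4 * -3 = -12
-2 * -2 = 4
Sum = 10 + 8 + -16 + -12 + 4
= -6

-6


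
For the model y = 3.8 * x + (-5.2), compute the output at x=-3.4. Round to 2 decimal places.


y = 3.8 * -3.4 + (-5.2)
= -12.92 + (-5.2)
= -18.12

-18.12


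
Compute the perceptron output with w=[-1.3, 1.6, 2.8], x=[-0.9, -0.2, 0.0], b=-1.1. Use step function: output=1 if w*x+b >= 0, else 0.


z = w . x + b
= -1.3*-0.9 + 1.6*-0.2 + 2.8*0.0 + -1.1
= 1.17 + -0.32 + 0.0 + -1.1
= 0.85 + -1.1
= -0.25
Since z = -0.25 < 0, output = 0

0


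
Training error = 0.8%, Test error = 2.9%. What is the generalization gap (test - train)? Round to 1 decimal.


Generalization gap = test_error - train_error
= 2.9 - 0.8
= 2.1%
A moderate gap.

2.1


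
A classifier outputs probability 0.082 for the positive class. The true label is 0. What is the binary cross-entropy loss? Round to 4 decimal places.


For y=0: Loss = -log(1-p)
= -log(1 - 0.082)
= -log(0.918)
= -(-0.0856)
= 0.0856

0.0856


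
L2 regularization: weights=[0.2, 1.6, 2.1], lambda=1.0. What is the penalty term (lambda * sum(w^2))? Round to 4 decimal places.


Squaring each weight:
0.2^2 = 0.04
1.6^2 = 2.56
2.1^2 = 4.41
Sum of squares = 7.01
Penalty = 1.0 * 7.01 = 7.0100

7.0100


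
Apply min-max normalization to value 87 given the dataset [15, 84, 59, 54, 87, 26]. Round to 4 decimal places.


Min = 15, Max = 87
Range = 87 - 15 = 72
Scaled = (x - min) / (max - min)
= (87 - 15) / 72
= 72 / 72
= 1.0000

1.0000


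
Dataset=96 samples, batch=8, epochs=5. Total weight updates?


Iterations per epoch = 96 / 8 = 12
Total updates = iterations_per_epoch * epochs
= 12 * 5
= 60

60


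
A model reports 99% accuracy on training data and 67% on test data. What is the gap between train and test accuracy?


Gap = train_accuracy - test_accuracy
= 99 - 67
= 32%
This large gap strongly indicates overfitting.

32


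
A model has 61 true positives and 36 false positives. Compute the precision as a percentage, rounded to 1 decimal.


Precision = TP / (TP + FP) * 100
= 61 / (61 + 36)
= 61 / 97
= 0.6289
= 62.9%

62.9


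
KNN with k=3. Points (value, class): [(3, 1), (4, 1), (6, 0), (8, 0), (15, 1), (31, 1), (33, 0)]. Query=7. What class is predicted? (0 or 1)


Distances from query 7:
Point 6 (class 0): distance = 1
Point 8 (class 0): distance = 1
Point 4 (class 1): distance = 3
K=3 nearest neighbors: classes = [0, 0, 1]
Votes for class 1: 1 / 3
Majority vote => class 0

0


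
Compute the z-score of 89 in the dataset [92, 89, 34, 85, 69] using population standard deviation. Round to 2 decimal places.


Mean = (92 + 89 + 34 + 85 + 69) / 5 = 73.8
Variance = sum((x_i - mean)^2) / n = 458.96
Std = sqrt(458.96) = 21.4234
Z = (x - mean) / std
= (89 - 73.8) / 21.4234
= 15.2 / 21.4234
= 0.71

0.71


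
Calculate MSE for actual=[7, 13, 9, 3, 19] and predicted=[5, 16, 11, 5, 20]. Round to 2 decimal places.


Differences: [2, -3, -2, -2, -1]
Squared errors: [4, 9, 4, 4, 1]
Sum of squared errors = 22
MSE = 22 / 5 = 4.40

4.40


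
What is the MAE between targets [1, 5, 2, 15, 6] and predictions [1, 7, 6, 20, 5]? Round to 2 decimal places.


Absolute errors: [0, 2, 4, 5, 1]
Sum of absolute errors = 12
MAE = 12 / 5 = 2.40

2.40


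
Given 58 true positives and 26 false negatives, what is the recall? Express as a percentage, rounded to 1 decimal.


Recall = TP / (TP + FN) * 100
= 58 / (58 + 26)
= 58 / 84
= 0.6905
= 69.0%

69.0


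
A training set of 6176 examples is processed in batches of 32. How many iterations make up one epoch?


Iterations per epoch = dataset_size / batch_size
= 6176 / 32
= 193

193


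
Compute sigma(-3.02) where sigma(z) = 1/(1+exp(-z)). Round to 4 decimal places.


sigmoid(z) = 1 / (1 + exp(-z))
exp(-(-3.02)) = exp(3.02) = 20.4913
1 + 20.4913 = 21.4913
1 / 21.4913 = 0.0465

0.0465


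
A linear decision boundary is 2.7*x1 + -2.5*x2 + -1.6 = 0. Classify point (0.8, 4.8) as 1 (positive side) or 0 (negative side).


Compute 2.7 * 0.8 + -2.5 * 4.8 + -1.6
= 2.16 + -12.0 + -1.6
= -11.44
Since -11.44 < 0, the point is on the negative side.

0


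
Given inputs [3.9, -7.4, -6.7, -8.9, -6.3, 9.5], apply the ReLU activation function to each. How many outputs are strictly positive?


ReLU(x) = max(0, x) for each element:
ReLU(3.9) = 3.9
ReLU(-7.4) = 0
ReLU(-6.7) = 0
ReLU(-8.9) = 0
ReLU(-6.3) = 0
ReLU(9.5) = 9.5
Active neurons (>0): 2

2


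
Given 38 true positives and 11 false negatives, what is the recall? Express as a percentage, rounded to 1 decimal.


Recall = TP / (TP + FN) * 100
= 38 / (38 + 11)
= 38 / 49
= 0.7755
= 77.6%

77.6


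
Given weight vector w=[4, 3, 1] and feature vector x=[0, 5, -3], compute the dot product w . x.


Element-wise products:
4 * 0 = 0
3 * 5 = 15
1 * -3 = -3
Sum = 0 + 15 + -3
= 12

12


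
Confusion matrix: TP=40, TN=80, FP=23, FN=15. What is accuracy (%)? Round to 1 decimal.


Accuracy = (TP + TN) / (TP + TN + FP + FN) * 100
= (40 + 80) / (40 + 80 + 23 + 15)
= 120 / 158
= 0.7595
= 75.9%

75.9


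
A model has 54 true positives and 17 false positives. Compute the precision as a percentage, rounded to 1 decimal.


Precision = TP / (TP + FP) * 100
= 54 / (54 + 17)
= 54 / 71
= 0.7606
= 76.1%

76.1


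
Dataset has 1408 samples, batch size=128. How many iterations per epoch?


Iterations per epoch = dataset_size / batch_size
= 1408 / 128
= 11

11


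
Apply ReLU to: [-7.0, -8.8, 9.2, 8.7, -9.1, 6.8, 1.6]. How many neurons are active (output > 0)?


ReLU(x) = max(0, x) for each element:
ReLU(-7.0) = 0
ReLU(-8.8) = 0
ReLU(9.2) = 9.2
ReLU(8.7) = 8.7
ReLU(-9.1) = 0
ReLU(6.8) = 6.8
ReLU(1.6) = 1.6
Active neurons (>0): 4

4


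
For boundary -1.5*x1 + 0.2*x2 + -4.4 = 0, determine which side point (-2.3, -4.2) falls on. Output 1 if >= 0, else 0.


Compute -1.5 * -2.3 + 0.2 * -4.2 + -4.4
= 3.45 + -0.84 + -4.4
= -1.79
Since -1.79 < 0, the point is on the negative side.

0


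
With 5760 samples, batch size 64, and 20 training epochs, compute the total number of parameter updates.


Iterations per epoch = 5760 / 64 = 90
Total updates = iterations_per_epoch * epochs
= 90 * 20
= 1800

1800


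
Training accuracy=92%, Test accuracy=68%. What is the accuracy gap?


Gap = train_accuracy - test_accuracy
= 92 - 68
= 24%
This large gap strongly indicates overfitting.

24


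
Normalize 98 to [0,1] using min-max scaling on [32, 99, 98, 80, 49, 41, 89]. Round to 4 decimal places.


Min = 32, Max = 99
Range = 99 - 32 = 67
Scaled = (x - min) / (max - min)
= (98 - 32) / 67
= 66 / 67
= 0.9851

0.9851


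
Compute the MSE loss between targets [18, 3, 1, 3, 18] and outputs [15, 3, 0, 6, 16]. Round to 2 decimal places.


Differences: [3, 0, 1, -3, 2]
Squared errors: [9, 0, 1, 9, 4]
Sum of squared errors = 23
MSE = 23 / 5 = 4.60

4.60


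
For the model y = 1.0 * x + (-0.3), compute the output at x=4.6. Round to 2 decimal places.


y = 1.0 * 4.6 + (-0.3)
= 4.6 + (-0.3)
= 4.30

4.30


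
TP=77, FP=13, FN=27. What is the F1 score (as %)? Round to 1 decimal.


Precision = TP / (TP + FP) = 77 / 90 = 0.8556
Recall = TP / (TP + FN) = 77 / 104 = 0.7404
F1 = 2 * P * R / (P + R)
= 2 * 0.8556 * 0.7404 / (0.8556 + 0.7404)
= 1.2669 / 1.5959
= 0.7938
As percentage: 79.4%

79.4


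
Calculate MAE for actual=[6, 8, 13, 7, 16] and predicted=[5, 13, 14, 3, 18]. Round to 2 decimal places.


Absolute errors: [1, 5, 1, 4, 2]
Sum of absolute errors = 13
MAE = 13 / 5 = 2.60

2.60


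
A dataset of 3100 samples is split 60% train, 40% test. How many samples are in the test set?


Train samples = 3100 * 60% = 1860
Test samples = 3100 - 1860
= 1240

1240


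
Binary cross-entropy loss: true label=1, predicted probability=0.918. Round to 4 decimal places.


For y=1: Loss = -log(p)
= -log(0.918)
= -(-0.0856)
= 0.0856

0.0856


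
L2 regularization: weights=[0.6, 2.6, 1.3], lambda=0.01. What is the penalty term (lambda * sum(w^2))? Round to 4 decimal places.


Squaring each weight:
0.6^2 = 0.36
2.6^2 = 6.76
1.3^2 = 1.69
Sum of squares = 8.81
Penalty = 0.01 * 8.81 = 0.0881

0.0881


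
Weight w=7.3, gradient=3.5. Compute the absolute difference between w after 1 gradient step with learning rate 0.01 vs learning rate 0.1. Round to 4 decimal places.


With lr=0.01: w_new = 7.3 - 0.01 * 3.5 = 7.265
With lr=0.1: w_new = 7.3 - 0.1 * 3.5 = 6.95
Absolute difference = |7.265 - 6.95|
= 0.3150

0.3150


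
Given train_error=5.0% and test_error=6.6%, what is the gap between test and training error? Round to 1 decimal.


Generalization gap = test_error - train_error
= 6.6 - 5.0
= 1.6%
A small gap suggests good generalization.

1.6


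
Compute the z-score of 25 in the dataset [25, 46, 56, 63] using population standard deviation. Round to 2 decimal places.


Mean = (25 + 46 + 56 + 63) / 4 = 47.5
Variance = sum((x_i - mean)^2) / n = 205.25
Std = sqrt(205.25) = 14.3265
Z = (x - mean) / std
= (25 - 47.5) / 14.3265
= -22.5 / 14.3265
= -1.57

-1.57


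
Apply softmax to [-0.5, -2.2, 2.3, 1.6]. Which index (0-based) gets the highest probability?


Softmax is a monotonic transformation, so it preserves the argmax.
We need to find the index of the maximum logit.
Index 0: -0.5
Index 1: -2.2
Index 2: 2.3
Index 3: 1.6
Maximum logit = 2.3 at index 2

2


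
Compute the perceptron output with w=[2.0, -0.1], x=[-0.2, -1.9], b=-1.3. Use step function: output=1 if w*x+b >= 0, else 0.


z = w . x + b
= 2.0*-0.2 + -0.1*-1.9 + -1.3
= -0.4 + 0.19 + -1.3
= -0.21 + -1.3
= -1.51
Since z = -1.51 < 0, output = 0

0


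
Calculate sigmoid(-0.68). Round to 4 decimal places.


sigmoid(z) = 1 / (1 + exp(-z))
exp(-(-0.68)) = exp(0.68) = 1.9739
1 + 1.9739 = 2.9739
1 / 2.9739 = 0.3363

0.3363


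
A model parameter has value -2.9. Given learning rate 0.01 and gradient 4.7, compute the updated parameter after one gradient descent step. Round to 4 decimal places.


w_new = w_old - lr * gradient
= -2.9 - 0.01 * 4.7
= -2.9 - (0.047)
= -2.9470

-2.9470


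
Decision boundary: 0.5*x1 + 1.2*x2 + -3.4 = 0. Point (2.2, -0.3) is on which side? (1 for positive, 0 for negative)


Compute 0.5 * 2.2 + 1.2 * -0.3 + -3.4
= 1.1 + -0.36 + -3.4
= -2.66
Since -2.66 < 0, the point is on the negative side.

0


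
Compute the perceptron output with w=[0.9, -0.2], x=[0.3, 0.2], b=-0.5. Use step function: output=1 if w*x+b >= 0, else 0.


z = w . x + b
= 0.9*0.3 + -0.2*0.2 + -0.5
= 0.27 + -0.04 + -0.5
= 0.23 + -0.5
= -0.27
Since z = -0.27 < 0, output = 0

0


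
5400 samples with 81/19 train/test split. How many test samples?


Train samples = 5400 * 81% = 4374
Test samples = 5400 - 4374
= 1026

1026


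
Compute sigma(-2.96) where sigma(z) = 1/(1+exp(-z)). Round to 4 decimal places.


sigmoid(z) = 1 / (1 + exp(-z))
exp(-(-2.96)) = exp(2.96) = 19.298
1 + 19.298 = 20.298
1 / 20.298 = 0.0493

0.0493


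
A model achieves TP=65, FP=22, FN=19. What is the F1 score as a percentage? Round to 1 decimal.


Precision = TP / (TP + FP) = 65 / 87 = 0.7471
Recall = TP / (TP + FN) = 65 / 84 = 0.7738
F1 = 2 * P * R / (P + R)
= 2 * 0.7471 * 0.7738 / (0.7471 + 0.7738)
= 1.1563 / 1.5209
= 0.7602
As percentage: 76.0%

76.0


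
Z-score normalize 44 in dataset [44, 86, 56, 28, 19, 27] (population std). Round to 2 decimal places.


Mean = (44 + 86 + 56 + 28 + 19 + 27) / 6 = 43.3333
Variance = sum((x_i - mean)^2) / n = 512.5556
Std = sqrt(512.5556) = 22.6397
Z = (x - mean) / std
= (44 - 43.3333) / 22.6397
= 0.6667 / 22.6397
= 0.03

0.03


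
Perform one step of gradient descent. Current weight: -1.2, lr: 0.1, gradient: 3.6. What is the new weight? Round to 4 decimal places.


w_new = w_old - lr * gradient
= -1.2 - 0.1 * 3.6
= -1.2 - (0.36)
= -1.5600

-1.5600


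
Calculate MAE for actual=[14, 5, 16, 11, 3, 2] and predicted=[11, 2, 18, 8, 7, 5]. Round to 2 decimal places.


Absolute errors: [3, 3, 2, 3, 4, 3]
Sum of absolute errors = 18
MAE = 18 / 6 = 3.00

3.00


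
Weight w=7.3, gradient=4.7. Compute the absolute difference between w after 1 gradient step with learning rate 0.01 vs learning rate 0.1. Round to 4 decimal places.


With lr=0.01: w_new = 7.3 - 0.01 * 4.7 = 7.253
With lr=0.1: w_new = 7.3 - 0.1 * 4.7 = 6.83
Absolute difference = |7.253 - 6.83|
= 0.4230

0.4230


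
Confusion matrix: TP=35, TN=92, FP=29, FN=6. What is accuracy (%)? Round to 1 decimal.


Accuracy = (TP + TN) / (TP + TN + FP + FN) * 100
= (35 + 92) / (35 + 92 + 29 + 6)
= 127 / 162
= 0.784
= 78.4%

78.4


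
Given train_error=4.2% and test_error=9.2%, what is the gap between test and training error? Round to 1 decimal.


Generalization gap = test_error - train_error
= 9.2 - 4.2
= 5.0%
A moderate gap.

5.0


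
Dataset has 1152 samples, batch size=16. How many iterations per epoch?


Iterations per epoch = dataset_size / batch_size
= 1152 / 16
= 72

72


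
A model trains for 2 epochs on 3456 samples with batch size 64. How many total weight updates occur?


Iterations per epoch = 3456 / 64 = 54
Total updates = iterations_per_epoch * epochs
= 54 * 2
= 108

108


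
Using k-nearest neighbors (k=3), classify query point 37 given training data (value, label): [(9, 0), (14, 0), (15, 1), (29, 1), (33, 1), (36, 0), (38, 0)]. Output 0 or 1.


Distances from query 37:
Point 36 (class 0): distance = 1
Point 38 (class 0): distance = 1
Point 33 (class 1): distance = 4
K=3 nearest neighbors: classes = [0, 0, 1]
Votes for class 1: 1 / 3
Majority vote => class 0

0


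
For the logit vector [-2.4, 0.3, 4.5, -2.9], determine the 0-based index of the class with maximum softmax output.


Softmax is a monotonic transformation, so it preserves the argmax.
We need to find the index of the maximum logit.
Index 0: -2.4
Index 1: 0.3
Index 2: 4.5
Index 3: -2.9
Maximum logit = 4.5 at index 2

2


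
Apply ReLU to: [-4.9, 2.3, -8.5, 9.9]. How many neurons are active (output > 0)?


ReLU(x) = max(0, x) for each element:
ReLU(-4.9) = 0
ReLU(2.3) = 2.3
ReLU(-8.5) = 0
ReLU(9.9) = 9.9
Active neurons (>0): 2

2


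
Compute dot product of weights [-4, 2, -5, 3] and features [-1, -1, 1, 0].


Element-wise products:
-4 * -1 = 4
2 * -1 = -2
-5 * 1 = -5
3 * 0 = 0
Sum = 4 + -2 + -5 + 0
= -3

-3


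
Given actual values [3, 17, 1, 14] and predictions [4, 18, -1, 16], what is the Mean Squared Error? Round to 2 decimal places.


Differences: [-1, -1, 2, -2]
Squared errors: [1, 1, 4, 4]
Sum of squared errors = 10
MSE = 10 / 4 = 2.50

2.50


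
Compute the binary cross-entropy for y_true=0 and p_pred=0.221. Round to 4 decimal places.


For y=0: Loss = -log(1-p)
= -log(1 - 0.221)
= -log(0.779)
= -(-0.2497)
= 0.2497

0.2497


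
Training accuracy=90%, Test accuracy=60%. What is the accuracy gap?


Gap = train_accuracy - test_accuracy
= 90 - 60
= 30%
This large gap strongly indicates overfitting.

30


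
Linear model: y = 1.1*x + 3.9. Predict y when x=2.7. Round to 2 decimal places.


y = 1.1 * 2.7 + (3.9)
= 2.97 + (3.9)
= 6.87

6.87


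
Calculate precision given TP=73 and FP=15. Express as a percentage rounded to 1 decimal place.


Precision = TP / (TP + FP) * 100
= 73 / (73 + 15)
= 73 / 88
= 0.8295
= 83.0%

83.0


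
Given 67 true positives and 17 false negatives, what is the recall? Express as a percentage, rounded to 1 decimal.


Recall = TP / (TP + FN) * 100
= 67 / (67 + 17)
= 67 / 84
= 0.7976
= 79.8%

79.8


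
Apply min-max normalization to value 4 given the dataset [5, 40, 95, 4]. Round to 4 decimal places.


Min = 4, Max = 95
Range = 95 - 4 = 91
Scaled = (x - min) / (max - min)
= (4 - 4) / 91
= 0 / 91
= 0.0000

0.0000


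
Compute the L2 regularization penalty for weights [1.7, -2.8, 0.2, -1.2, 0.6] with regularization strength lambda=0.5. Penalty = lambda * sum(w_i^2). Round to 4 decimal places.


Squaring each weight:
1.7^2 = 2.89
(-2.8)^2 = 7.84
0.2^2 = 0.04
(-1.2)^2 = 1.44
0.6^2 = 0.36
Sum of squares = 12.57
Penalty = 0.5 * 12.57 = 6.2850

6.2850
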